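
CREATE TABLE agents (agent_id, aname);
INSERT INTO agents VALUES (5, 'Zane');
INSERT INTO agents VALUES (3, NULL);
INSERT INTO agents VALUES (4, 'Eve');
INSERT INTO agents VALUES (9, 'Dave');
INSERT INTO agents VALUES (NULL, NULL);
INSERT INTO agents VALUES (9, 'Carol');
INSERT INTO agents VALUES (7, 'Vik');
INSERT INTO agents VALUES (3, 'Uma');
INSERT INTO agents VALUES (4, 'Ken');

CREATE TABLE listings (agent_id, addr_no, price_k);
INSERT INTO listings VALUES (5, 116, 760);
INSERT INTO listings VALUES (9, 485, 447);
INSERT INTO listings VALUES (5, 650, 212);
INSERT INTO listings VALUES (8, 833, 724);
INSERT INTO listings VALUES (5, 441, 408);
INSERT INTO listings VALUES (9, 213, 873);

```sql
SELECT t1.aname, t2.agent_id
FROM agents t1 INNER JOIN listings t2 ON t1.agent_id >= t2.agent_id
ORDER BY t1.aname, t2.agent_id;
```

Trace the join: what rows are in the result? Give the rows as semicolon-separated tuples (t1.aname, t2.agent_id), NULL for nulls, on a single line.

(Carol, 5); (Carol, 5); (Carol, 5); (Carol, 8); (Carol, 9); (Carol, 9); (Dave, 5); (Dave, 5); (Dave, 5); (Dave, 8); (Dave, 9); (Dave, 9); (Vik, 5); (Vik, 5); (Vik, 5); (Zane, 5); (Zane, 5); (Zane, 5)

INNER JOIN keeps only pairs where the ON condition holds.
Matching on t1.agent_id >= t2.agent_id. A NULL in a compared column never satisfies the condition.
- agent_id=5: 3 matching t2 row(s), so 3 row(s) emitted.
- agent_id=3: no matching t2 row, dropped.
- agent_id=4: no matching t2 row, dropped.
- agent_id=9: 6 matching t2 row(s), so 6 row(s) emitted.
- agent_id=NULL: no matching t2 row, dropped.
- agent_id=9: 6 matching t2 row(s), so 6 row(s) emitted.
- agent_id=7: 3 matching t2 row(s), so 3 row(s) emitted.
- agent_id=3: no matching t2 row, dropped.
- agent_id=4: no matching t2 row, dropped.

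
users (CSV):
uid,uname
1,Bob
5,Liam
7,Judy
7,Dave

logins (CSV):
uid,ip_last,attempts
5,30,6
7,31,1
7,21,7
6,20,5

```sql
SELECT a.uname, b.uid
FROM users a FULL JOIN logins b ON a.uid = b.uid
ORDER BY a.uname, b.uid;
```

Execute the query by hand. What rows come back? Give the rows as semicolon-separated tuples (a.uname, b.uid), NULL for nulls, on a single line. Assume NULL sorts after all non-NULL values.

FULL OUTER JOIN keeps every row from both sides; unmatched rows get NULL for the other side's columns.
Matching on a.uid = b.uid.
- a[0] uid=1 → no match; kept with NULLs on the b side.
- a[1] uid=5 → 1 match(es) in b → 1 row(s).
- a[2] uid=7 → 2 match(es) in b → 2 row(s).
- a[3] uid=7 → 2 match(es) in b → 2 row(s).
- 1 b row(s) had no a match → kept, a columns NULL.
After projecting and ordering:
a.uname | b.uid
Bob | NULL
Dave | 7
Dave | 7
Judy | 7
Judy | 7
Liam | 5
NULL | 6

(Bob, NULL); (Dave, 7); (Dave, 7); (Judy, 7); (Judy, 7); (Liam, 5); (NULL, 6)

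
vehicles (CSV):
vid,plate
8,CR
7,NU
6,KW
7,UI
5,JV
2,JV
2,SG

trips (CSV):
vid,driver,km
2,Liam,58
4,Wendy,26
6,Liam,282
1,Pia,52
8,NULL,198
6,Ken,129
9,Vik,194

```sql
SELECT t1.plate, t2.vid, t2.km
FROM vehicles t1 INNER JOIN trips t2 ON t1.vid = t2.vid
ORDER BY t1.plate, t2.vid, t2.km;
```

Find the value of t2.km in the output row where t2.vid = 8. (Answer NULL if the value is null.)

198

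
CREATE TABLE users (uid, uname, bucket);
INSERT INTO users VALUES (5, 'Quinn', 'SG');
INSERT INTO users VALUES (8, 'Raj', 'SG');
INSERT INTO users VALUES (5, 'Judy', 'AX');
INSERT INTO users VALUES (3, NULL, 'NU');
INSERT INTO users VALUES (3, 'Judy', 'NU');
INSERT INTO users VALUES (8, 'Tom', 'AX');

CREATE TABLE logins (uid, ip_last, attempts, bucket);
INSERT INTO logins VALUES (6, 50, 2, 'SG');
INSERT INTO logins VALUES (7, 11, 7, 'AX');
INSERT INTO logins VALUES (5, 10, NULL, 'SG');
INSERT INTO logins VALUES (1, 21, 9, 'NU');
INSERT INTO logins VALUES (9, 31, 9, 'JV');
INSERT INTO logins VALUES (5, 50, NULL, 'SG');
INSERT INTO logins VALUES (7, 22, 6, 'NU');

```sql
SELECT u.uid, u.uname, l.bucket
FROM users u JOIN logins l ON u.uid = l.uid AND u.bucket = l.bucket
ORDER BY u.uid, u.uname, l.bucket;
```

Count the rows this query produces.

INNER JOIN keeps only pairs where the ON condition holds.
Matching on u.uid = l.uid AND u.bucket = l.bucket.
- u (uid=5, bucket=SG) pairs with 2 row(s) of l.
- u (uid=8, bucket=SG) has no partner → excluded.
- u (uid=5, bucket=AX) has no partner → excluded.
- u (uid=3, bucket=NU) has no partner → excluded.
- u (uid=3, bucket=NU) has no partner → excluded.
- u (uid=8, bucket=AX) has no partner → excluded.
Total: 2 rows.

2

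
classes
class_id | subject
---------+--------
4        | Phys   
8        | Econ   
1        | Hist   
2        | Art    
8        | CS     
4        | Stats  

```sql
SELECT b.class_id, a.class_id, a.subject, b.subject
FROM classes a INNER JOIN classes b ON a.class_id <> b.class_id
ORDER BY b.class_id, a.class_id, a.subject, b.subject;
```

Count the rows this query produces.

INNER JOIN keeps only pairs where the ON condition holds.
Matching on a.class_id <> b.class_id.
- a (class_id=4) pairs with 4 row(s) of b.
- a (class_id=8) pairs with 4 row(s) of b.
- a (class_id=1) pairs with 5 row(s) of b.
- a (class_id=2) pairs with 5 row(s) of b.
- a (class_id=8) pairs with 4 row(s) of b.
- a (class_id=4) pairs with 4 row(s) of b.
Total: 26 rows.

26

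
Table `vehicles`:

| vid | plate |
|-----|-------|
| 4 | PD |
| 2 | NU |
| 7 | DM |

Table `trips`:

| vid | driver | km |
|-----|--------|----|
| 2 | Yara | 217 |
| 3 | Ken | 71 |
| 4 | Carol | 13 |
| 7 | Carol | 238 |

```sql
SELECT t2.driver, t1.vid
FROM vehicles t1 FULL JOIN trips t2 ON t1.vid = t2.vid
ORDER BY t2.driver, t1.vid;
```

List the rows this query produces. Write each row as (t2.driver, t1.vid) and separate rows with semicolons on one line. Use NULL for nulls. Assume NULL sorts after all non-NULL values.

(Carol, 4); (Carol, 7); (Ken, NULL); (Yara, 2)

FULL OUTER JOIN keeps every row from both sides; unmatched rows get NULL for the other side's columns.
Matching on t1.vid = t2.vid.
Matched pairs: 3; unmatched t1 rows kept: 0; unmatched t2 rows kept: 1.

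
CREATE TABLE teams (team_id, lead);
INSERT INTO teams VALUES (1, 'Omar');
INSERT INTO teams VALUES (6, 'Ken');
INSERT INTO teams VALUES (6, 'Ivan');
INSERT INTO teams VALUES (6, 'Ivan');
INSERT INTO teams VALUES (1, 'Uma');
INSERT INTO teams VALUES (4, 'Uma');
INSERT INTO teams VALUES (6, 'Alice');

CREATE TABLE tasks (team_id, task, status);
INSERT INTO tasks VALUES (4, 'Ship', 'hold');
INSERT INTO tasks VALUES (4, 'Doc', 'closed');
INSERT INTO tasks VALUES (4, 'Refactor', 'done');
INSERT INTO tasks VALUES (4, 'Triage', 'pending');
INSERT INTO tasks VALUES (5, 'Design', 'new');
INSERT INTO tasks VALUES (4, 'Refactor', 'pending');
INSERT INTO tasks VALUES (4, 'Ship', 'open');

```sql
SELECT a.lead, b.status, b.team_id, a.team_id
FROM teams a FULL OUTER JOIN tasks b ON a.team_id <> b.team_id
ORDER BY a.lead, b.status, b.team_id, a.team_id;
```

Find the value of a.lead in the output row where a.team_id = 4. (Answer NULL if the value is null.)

FULL OUTER JOIN keeps every row from both sides; unmatched rows get NULL for the other side's columns.
Matching on a.team_id <> b.team_id.
Matched pairs: 43; unmatched a rows kept: 0; unmatched b rows kept: 0.

Uma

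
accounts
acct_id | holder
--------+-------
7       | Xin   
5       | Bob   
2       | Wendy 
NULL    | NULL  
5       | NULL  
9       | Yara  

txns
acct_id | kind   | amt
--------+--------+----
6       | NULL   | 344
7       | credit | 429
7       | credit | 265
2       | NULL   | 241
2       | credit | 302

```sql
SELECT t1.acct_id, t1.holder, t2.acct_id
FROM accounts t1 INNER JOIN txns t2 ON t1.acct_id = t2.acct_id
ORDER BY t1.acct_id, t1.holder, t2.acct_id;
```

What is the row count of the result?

INNER JOIN keeps only pairs where the ON condition holds.
Matching on t1.acct_id = t2.acct_id. A NULL in a compared column never satisfies the condition.
- t1[0] acct_id=7 → 2 match(es) in t2 → 2 row(s).
- t1[1] acct_id=5 → no match; dropped.
- t1[2] acct_id=2 → 2 match(es) in t2 → 2 row(s).
- t1[3] acct_id=NULL → no match; dropped.
- t1[4] acct_id=5 → no match; dropped.
- t1[5] acct_id=9 → no match; dropped.
Total: 4 rows.

4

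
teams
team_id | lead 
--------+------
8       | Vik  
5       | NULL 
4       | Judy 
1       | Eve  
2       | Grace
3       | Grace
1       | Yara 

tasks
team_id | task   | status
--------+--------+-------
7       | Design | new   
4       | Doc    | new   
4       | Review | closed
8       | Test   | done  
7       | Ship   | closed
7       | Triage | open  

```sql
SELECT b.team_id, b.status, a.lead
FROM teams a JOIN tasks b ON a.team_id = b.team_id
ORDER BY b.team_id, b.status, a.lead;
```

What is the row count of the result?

3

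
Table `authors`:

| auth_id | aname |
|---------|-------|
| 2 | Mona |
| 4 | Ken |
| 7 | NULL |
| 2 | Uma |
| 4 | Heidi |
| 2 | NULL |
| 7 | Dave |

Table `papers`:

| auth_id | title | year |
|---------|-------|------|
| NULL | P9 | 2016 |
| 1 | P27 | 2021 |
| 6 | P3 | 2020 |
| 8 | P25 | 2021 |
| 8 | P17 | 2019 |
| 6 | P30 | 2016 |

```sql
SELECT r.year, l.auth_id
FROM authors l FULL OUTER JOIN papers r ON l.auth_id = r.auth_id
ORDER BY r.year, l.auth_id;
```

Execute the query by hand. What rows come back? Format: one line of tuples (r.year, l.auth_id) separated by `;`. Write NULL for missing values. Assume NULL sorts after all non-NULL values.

(2016, NULL); (2016, NULL); (2019, NULL); (2020, NULL); (2021, NULL); (2021, NULL); (NULL, 2); (NULL, 2); (NULL, 2); (NULL, 4); (NULL, 4); (NULL, 7); (NULL, 7)

FULL OUTER JOIN keeps every row from both sides; unmatched rows get NULL for the other side's columns.
Matching on l.auth_id = r.auth_id. A NULL in a compared column never satisfies the condition.
- auth_id=2: no r row matches, row kept with r columns NULL.
- auth_id=4: no r row matches, row kept with r columns NULL.
- auth_id=7: no r row matches, row kept with r columns NULL.
- auth_id=2: no r row matches, row kept with r columns NULL.
- auth_id=4: no r row matches, row kept with r columns NULL.
- auth_id=2: no r row matches, row kept with r columns NULL.
- auth_id=7: no r row matches, row kept with r columns NULL.
- 6 r row(s) had no l match → kept, l columns NULL.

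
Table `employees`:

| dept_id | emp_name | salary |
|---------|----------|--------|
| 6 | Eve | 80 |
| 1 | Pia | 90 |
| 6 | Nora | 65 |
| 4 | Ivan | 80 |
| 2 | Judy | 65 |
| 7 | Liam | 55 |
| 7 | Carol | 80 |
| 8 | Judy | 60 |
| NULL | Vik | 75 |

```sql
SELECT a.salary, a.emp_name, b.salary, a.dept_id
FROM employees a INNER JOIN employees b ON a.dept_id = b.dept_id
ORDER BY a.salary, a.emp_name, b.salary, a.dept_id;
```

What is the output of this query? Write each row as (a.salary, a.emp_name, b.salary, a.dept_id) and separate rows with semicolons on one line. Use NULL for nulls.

INNER JOIN keeps only pairs where the ON condition holds.
Matching on a.dept_id = b.dept_id. A NULL in a compared column never satisfies the condition.
- dept_id=6: 2 matching b row(s), so 2 row(s) emitted.
- dept_id=1: 1 matching b row(s), so 1 row(s) emitted.
- dept_id=6: 2 matching b row(s), so 2 row(s) emitted.
- dept_id=4: 1 matching b row(s), so 1 row(s) emitted.
- dept_id=2: 1 matching b row(s), so 1 row(s) emitted.
- dept_id=7: 2 matching b row(s), so 2 row(s) emitted.
- dept_id=7: 2 matching b row(s), so 2 row(s) emitted.
- dept_id=8: 1 matching b row(s), so 1 row(s) emitted.
- dept_id=NULL: no matching b row, dropped.

(55, Liam, 55, 7); (55, Liam, 80, 7); (60, Judy, 60, 8); (65, Judy, 65, 2); (65, Nora, 65, 6); (65, Nora, 80, 6); (80, Carol, 55, 7); (80, Carol, 80, 7); (80, Eve, 65, 6); (80, Eve, 80, 6); (80, Ivan, 80, 4); (90, Pia, 90, 1)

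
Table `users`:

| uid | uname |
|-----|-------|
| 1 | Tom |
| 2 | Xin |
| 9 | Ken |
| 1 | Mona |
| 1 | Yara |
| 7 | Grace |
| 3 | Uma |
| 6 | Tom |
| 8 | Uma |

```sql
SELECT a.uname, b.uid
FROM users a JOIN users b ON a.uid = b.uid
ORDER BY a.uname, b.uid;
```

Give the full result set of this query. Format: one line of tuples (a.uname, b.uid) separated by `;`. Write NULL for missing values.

INNER JOIN keeps only pairs where the ON condition holds.
Matching on a.uid = b.uid.
Matched pairs: 15.

(Grace, 7); (Ken, 9); (Mona, 1); (Mona, 1); (Mona, 1); (Tom, 1); (Tom, 1); (Tom, 1); (Tom, 6); (Uma, 3); (Uma, 8); (Xin, 2); (Yara, 1); (Yara, 1); (Yara, 1)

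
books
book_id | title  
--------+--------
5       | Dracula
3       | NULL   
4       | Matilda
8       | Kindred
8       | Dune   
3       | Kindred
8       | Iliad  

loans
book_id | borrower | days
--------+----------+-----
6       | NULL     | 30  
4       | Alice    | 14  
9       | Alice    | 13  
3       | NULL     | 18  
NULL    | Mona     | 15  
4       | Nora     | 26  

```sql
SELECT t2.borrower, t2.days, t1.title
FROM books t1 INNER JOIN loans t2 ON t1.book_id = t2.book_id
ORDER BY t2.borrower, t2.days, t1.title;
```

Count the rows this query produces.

4

INNER JOIN keeps only pairs where the ON condition holds.
Matching on t1.book_id = t2.book_id. A NULL in a compared column never satisfies the condition.
Matched pairs: 4.
Total: 4 rows.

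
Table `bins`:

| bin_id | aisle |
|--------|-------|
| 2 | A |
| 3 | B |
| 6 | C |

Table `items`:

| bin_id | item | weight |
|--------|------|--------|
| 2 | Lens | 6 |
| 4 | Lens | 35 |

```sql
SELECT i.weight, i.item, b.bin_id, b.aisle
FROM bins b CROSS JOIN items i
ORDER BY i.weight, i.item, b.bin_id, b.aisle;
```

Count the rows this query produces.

6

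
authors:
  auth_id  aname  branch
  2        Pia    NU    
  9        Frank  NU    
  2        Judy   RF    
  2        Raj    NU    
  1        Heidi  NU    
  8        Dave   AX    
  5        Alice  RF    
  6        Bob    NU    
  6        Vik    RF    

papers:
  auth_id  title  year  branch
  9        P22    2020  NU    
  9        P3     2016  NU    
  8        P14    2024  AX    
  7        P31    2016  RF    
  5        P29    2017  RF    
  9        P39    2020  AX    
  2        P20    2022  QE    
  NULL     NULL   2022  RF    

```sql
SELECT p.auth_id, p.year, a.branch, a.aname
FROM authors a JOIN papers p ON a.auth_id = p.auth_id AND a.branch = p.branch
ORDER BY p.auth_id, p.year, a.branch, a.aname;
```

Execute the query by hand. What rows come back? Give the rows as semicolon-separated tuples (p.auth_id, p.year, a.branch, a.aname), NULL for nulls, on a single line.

INNER JOIN keeps only pairs where the ON condition holds.
Matching on a.auth_id = p.auth_id AND a.branch = p.branch. A NULL in a compared column never satisfies the condition.
Matched pairs: 4.

(5, 2017, RF, Alice); (8, 2024, AX, Dave); (9, 2016, NU, Frank); (9, 2020, NU, Frank)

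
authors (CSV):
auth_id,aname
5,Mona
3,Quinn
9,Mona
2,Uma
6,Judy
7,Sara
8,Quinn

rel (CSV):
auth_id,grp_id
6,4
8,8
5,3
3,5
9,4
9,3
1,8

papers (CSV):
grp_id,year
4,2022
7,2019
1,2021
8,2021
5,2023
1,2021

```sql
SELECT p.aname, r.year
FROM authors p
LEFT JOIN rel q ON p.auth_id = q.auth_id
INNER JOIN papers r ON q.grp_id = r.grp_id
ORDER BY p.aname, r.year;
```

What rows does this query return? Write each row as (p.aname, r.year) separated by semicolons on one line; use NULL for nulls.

Evaluate left to right. First `authors p LEFT JOIN rel q` on auth_id: 8 row(s).
Then INNER JOIN `papers r` on grp_id: keep only rows whose q.grp_id appears in r.

(Judy, 2022); (Mona, 2022); (Quinn, 2021); (Quinn, 2023)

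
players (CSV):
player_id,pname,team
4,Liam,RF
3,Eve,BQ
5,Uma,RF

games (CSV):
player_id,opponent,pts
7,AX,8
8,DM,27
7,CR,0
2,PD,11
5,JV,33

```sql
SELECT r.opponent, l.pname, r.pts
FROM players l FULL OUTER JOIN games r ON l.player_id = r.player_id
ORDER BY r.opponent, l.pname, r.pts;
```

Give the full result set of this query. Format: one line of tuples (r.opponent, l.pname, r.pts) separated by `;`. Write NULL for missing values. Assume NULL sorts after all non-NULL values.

FULL OUTER JOIN keeps every row from both sides; unmatched rows get NULL for the other side's columns.
Matching on l.player_id = r.player_id.
- l (player_id=4) has no partner → padded with NULL.
- l (player_id=3) has no partner → padded with NULL.
- l (player_id=5) pairs with 1 row(s) of r.
- plus 4 unmatched r row(s), each kept with NULL l columns.
After projecting and ordering:
r.opponent | l.pname | r.pts
AX | NULL | 8
CR | NULL | 0
DM | NULL | 27
JV | Uma | 33
PD | NULL | 11
NULL | Eve | NULL
NULL | Liam | NULL

(AX, NULL, 8); (CR, NULL, 0); (DM, NULL, 27); (JV, Uma, 33); (PD, NULL, 11); (NULL, Eve, NULL); (NULL, Liam, NULL)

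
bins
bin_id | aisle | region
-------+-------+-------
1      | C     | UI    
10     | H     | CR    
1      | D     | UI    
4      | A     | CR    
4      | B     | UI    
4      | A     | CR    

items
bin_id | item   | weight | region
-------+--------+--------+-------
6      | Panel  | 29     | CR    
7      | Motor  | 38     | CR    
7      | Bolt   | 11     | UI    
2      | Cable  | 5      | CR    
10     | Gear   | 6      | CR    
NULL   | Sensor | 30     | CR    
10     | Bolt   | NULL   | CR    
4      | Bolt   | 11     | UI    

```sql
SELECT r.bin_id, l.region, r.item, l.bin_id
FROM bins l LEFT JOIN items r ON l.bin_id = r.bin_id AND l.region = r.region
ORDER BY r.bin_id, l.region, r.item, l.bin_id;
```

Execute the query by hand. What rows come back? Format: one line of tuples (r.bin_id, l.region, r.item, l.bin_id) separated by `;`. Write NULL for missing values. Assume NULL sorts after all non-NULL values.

LEFT JOIN keeps every row from `bins`; unmatched rows get NULL for `items`'s columns.
Matching on l.bin_id = r.bin_id AND l.region = r.region. A NULL in a compared column never satisfies the condition.
- l row (bin_id=1, region=UI): no match → kept, r columns NULL.
- l row (bin_id=10, region=CR): matches 2 r row(s) → 2 output row(s).
- l row (bin_id=1, region=UI): no match → kept, r columns NULL.
- l row (bin_id=4, region=CR): no match → kept, r columns NULL.
- l row (bin_id=4, region=UI): matches 1 r row(s) → 1 output row(s).
- l row (bin_id=4, region=CR): no match → kept, r columns NULL.
After projecting and ordering:
r.bin_id | l.region | r.item | l.bin_id
4 | UI | Bolt | 4
10 | CR | Bolt | 10
10 | CR | Gear | 10
NULL | CR | NULL | 4
NULL | CR | NULL | 4
NULL | UI | NULL | 1
NULL | UI | NULL | 1

(4, UI, Bolt, 4); (10, CR, Bolt, 10); (10, CR, Gear, 10); (NULL, CR, NULL, 4); (NULL, CR, NULL, 4); (NULL, UI, NULL, 1); (NULL, UI, NULL, 1)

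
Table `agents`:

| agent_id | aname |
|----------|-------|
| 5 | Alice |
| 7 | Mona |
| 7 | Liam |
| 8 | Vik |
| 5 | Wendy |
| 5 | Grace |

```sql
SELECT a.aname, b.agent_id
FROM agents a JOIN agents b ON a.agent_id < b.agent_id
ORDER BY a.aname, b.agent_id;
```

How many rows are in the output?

11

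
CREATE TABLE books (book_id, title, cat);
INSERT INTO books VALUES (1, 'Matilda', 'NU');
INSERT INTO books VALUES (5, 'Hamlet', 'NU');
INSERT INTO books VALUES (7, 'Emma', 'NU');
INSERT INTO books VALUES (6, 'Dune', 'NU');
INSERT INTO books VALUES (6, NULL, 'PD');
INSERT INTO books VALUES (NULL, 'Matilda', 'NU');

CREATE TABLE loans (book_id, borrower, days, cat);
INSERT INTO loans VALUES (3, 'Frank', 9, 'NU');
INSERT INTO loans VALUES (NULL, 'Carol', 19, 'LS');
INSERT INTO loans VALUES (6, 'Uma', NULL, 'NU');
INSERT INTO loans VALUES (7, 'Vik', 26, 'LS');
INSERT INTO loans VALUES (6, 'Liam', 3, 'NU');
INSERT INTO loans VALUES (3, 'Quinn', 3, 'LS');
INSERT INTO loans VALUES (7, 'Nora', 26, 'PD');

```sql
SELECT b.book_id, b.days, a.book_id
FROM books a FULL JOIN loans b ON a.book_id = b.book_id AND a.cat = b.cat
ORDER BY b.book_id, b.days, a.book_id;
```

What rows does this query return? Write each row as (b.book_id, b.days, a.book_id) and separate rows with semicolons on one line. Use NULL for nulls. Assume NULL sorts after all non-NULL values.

(3, 3, NULL); (3, 9, NULL); (6, 3, 6); (6, NULL, 6); (7, 26, NULL); (7, 26, NULL); (NULL, 19, NULL); (NULL, NULL, 1); (NULL, NULL, 5); (NULL, NULL, 6); (NULL, NULL, 7); (NULL, NULL, NULL)

FULL OUTER JOIN keeps every row from both sides; unmatched rows get NULL for the other side's columns.
Matching on a.book_id = b.book_id AND a.cat = b.cat. A NULL in a compared column never satisfies the condition.
- book_id=1, cat=NU: no b row matches, row kept with b columns NULL.
- book_id=5, cat=NU: no b row matches, row kept with b columns NULL.
- book_id=7, cat=NU: no b row matches, row kept with b columns NULL.
- book_id=6, cat=NU: 2 matching b row(s), so 2 row(s) emitted.
- book_id=6, cat=PD: no b row matches, row kept with b columns NULL.
- book_id=NULL, cat=NU: no b row matches, row kept with b columns NULL.
- 5 b row(s) had no a match → kept, a columns NULL.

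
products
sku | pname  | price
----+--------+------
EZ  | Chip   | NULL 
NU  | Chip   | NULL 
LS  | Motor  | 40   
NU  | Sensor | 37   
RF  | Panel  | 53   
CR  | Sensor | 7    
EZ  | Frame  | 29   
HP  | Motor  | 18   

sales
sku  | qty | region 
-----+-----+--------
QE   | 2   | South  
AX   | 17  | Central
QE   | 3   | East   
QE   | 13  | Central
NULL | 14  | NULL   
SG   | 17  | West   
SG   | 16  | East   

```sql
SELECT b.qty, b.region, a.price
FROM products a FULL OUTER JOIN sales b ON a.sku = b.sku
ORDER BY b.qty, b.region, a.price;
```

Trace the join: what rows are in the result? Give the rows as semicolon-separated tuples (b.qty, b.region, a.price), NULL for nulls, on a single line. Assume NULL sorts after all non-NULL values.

FULL OUTER JOIN keeps every row from both sides; unmatched rows get NULL for the other side's columns.
Matching on a.sku = b.sku. A NULL in a compared column never satisfies the condition.
- sku=EZ: no b row matches, row kept with b columns NULL.
- sku=NU: no b row matches, row kept with b columns NULL.
- sku=LS: no b row matches, row kept with b columns NULL.
- sku=NU: no b row matches, row kept with b columns NULL.
- sku=RF: no b row matches, row kept with b columns NULL.
- sku=CR: no b row matches, row kept with b columns NULL.
- sku=EZ: no b row matches, row kept with b columns NULL.
- sku=HP: no b row matches, row kept with b columns NULL.
- plus 7 unmatched b row(s), each kept with NULL a columns.

(2, South, NULL); (3, East, NULL); (13, Central, NULL); (14, NULL, NULL); (16, East, NULL); (17, Central, NULL); (17, West, NULL); (NULL, NULL, 7); (NULL, NULL, 18); (NULL, NULL, 29); (NULL, NULL, 37); (NULL, NULL, 40); (NULL, NULL, 53); (NULL, NULL, NULL); (NULL, NULL, NULL)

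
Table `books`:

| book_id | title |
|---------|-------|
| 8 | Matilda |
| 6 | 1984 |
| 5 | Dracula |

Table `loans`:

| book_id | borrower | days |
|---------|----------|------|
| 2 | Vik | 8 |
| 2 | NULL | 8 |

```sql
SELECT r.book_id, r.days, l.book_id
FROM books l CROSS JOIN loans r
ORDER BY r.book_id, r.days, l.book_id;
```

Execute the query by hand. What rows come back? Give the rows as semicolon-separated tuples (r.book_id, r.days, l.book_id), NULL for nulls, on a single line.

CROSS JOIN pairs every row of `books` with every row of `loans`: 3 × 2 = 6 rows.
After projecting and ordering:
r.book_id | r.days | l.book_id
2 | 8 | 5
2 | 8 | 5
2 | 8 | 6
2 | 8 | 6
2 | 8 | 8
2 | 8 | 8

(2, 8, 5); (2, 8, 5); (2, 8, 6); (2, 8, 6); (2, 8, 8); (2, 8, 8)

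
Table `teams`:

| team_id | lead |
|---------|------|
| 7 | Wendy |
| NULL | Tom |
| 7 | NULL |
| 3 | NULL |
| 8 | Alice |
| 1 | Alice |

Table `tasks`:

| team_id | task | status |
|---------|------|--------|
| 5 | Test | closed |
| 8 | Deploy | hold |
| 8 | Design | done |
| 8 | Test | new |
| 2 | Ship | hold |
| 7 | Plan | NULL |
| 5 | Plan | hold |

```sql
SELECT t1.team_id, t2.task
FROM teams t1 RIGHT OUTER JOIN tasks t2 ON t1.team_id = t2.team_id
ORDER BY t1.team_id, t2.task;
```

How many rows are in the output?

RIGHT JOIN keeps every row from `tasks`; unmatched rows get NULL for `teams`'s columns.
Matching on t1.team_id = t2.team_id. A NULL in a compared column never satisfies the condition.
- t1 row (team_id=7): matches 1 t2 row(s) → 1 output row(s).
- t1 row (team_id=NULL): no match.
- t1 row (team_id=7): matches 1 t2 row(s) → 1 output row(s).
- t1 row (team_id=3): no match.
- t1 row (team_id=8): matches 3 t2 row(s) → 3 output row(s).
- t1 row (team_id=1): no match.
- 3 row(s) from t2 found no t1 partner → padded with NULL.
Total: 5 matched + 3 padded = 8 rows.

8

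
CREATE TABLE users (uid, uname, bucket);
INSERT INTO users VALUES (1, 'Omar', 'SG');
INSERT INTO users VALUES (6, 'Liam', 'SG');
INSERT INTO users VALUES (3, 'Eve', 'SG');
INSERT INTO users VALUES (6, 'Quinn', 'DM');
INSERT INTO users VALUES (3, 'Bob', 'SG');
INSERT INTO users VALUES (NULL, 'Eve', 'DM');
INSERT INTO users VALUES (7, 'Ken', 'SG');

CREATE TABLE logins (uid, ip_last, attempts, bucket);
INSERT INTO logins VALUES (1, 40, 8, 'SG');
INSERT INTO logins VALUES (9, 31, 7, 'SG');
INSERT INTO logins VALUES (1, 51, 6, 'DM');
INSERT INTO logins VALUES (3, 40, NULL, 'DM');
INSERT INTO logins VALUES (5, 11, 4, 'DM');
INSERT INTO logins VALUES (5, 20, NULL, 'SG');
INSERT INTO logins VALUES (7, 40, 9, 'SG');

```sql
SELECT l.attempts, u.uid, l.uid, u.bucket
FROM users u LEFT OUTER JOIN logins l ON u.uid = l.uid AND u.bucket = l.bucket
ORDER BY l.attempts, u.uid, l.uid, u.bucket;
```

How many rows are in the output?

LEFT JOIN keeps every row from `users`; unmatched rows get NULL for `logins`'s columns.
Matching on u.uid = l.uid AND u.bucket = l.bucket. A NULL in a compared column never satisfies the condition.
- u (uid=1, bucket=SG) pairs with 1 row(s) of l.
- u (uid=6, bucket=SG) has no partner → padded with NULL.
- u (uid=3, bucket=SG) has no partner → padded with NULL.
- u (uid=6, bucket=DM) has no partner → padded with NULL.
- u (uid=3, bucket=SG) has no partner → padded with NULL.
- u (uid=NULL, bucket=DM) has no partner → padded with NULL.
- u (uid=7, bucket=SG) pairs with 1 row(s) of l.
Total: 2 matched + 5 padded = 7 rows.

7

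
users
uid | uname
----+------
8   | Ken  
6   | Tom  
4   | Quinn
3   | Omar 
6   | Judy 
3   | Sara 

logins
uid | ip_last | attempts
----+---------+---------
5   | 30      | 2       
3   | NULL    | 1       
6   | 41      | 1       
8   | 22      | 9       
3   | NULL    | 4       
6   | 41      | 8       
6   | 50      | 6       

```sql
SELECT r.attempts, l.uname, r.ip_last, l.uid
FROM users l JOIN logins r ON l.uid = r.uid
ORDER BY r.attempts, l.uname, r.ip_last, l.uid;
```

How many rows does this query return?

INNER JOIN keeps only pairs where the ON condition holds.
Matching on l.uid = r.uid.
- l row (uid=8): matches 1 r row(s) → 1 output row(s).
- l row (uid=6): matches 3 r row(s) → 3 output row(s).
- l row (uid=4): no match → dropped.
- l row (uid=3): matches 2 r row(s) → 2 output row(s).
- l row (uid=6): matches 3 r row(s) → 3 output row(s).
- l row (uid=3): matches 2 r row(s) → 2 output row(s).
Total: 11 rows.

11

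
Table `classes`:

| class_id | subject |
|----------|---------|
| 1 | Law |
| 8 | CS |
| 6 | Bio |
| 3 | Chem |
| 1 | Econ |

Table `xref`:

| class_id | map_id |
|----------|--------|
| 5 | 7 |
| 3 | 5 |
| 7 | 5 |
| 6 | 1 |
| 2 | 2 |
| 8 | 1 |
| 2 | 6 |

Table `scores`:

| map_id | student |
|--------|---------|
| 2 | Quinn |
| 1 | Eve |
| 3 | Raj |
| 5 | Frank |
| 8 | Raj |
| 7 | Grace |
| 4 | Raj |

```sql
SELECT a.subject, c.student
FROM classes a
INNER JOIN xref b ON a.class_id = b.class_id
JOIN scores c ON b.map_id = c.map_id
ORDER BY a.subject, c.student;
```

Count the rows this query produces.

Step 1 — a INNER JOIN b on class_id → 3 row(s).
Then INNER JOIN `scores c` on map_id: keep only rows whose b.map_id appears in c.
Result: 3 row(s).

3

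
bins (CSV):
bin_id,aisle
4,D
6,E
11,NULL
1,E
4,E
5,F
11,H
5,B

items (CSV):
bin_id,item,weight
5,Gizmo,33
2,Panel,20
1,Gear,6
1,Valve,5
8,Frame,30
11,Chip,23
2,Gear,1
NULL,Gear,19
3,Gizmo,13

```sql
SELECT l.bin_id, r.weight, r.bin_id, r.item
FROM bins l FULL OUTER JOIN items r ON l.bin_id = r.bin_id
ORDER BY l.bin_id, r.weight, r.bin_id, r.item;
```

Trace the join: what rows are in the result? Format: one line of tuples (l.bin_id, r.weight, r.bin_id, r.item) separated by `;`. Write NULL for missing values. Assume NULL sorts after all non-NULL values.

FULL OUTER JOIN keeps every row from both sides; unmatched rows get NULL for the other side's columns.
Matching on l.bin_id = r.bin_id. A NULL in a compared column never satisfies the condition.
Matched pairs: 6; unmatched l rows kept: 3; unmatched r rows kept: 5.

(1, 5, 1, Valve); (1, 6, 1, Gear); (4, NULL, NULL, NULL); (4, NULL, NULL, NULL); (5, 33, 5, Gizmo); (5, 33, 5, Gizmo); (6, NULL, NULL, NULL); (11, 23, 11, Chip); (11, 23, 11, Chip); (NULL, 1, 2, Gear); (NULL, 13, 3, Gizmo); (NULL, 19, NULL, Gear); (NULL, 20, 2, Panel); (NULL, 30, 8, Frame)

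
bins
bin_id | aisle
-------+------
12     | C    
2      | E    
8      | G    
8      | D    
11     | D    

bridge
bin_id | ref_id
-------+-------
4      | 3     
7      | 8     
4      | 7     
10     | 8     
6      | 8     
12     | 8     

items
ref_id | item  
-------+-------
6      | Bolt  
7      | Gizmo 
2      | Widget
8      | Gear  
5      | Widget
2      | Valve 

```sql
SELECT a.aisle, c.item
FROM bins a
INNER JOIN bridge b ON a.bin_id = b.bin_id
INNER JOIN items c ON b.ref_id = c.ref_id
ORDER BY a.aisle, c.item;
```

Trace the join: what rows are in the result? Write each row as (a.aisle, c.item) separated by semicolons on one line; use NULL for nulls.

(C, Gear)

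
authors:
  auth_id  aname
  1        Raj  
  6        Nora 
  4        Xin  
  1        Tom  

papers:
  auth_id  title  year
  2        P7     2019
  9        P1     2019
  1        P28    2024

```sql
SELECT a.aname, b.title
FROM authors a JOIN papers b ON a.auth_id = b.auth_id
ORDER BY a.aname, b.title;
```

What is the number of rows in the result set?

2

INNER JOIN keeps only pairs where the ON condition holds.
Matching on a.auth_id = b.auth_id.
Matched pairs: 2.
Total: 2 rows.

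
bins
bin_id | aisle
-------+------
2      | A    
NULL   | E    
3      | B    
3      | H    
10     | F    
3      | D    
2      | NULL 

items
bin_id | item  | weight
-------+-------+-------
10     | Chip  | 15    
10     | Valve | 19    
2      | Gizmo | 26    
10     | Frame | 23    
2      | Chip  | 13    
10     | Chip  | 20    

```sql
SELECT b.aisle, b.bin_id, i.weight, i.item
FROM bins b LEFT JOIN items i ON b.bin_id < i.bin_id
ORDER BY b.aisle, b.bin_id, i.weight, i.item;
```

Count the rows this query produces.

LEFT JOIN keeps every row from `bins`; unmatched rows get NULL for `items`'s columns.
Matching on b.bin_id < i.bin_id. A NULL in a compared column never satisfies the condition.
Matched pairs: 20; unmatched b rows kept: 2.
Total: 20 matched + 2 padded = 22 rows.

22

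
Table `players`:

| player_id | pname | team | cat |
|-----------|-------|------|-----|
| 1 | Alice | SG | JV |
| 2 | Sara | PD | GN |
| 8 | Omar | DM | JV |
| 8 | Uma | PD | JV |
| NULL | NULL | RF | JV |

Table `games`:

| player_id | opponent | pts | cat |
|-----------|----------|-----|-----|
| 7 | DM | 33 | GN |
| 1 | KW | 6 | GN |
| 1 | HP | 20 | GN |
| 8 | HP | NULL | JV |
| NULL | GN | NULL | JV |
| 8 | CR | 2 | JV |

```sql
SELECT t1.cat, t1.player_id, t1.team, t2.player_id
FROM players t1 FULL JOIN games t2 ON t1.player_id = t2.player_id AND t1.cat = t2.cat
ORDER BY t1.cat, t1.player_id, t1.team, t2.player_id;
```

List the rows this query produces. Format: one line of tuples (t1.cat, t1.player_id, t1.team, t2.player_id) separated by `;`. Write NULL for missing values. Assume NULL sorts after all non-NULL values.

FULL OUTER JOIN keeps every row from both sides; unmatched rows get NULL for the other side's columns.
Matching on t1.player_id = t2.player_id AND t1.cat = t2.cat. A NULL in a compared column never satisfies the condition.
- t1 (player_id=1, cat=JV) has no partner → padded with NULL.
- t1 (player_id=2, cat=GN) has no partner → padded with NULL.
- t1 (player_id=8, cat=JV) pairs with 2 row(s) of t2.
- t1 (player_id=8, cat=JV) pairs with 2 row(s) of t2.
- t1 (player_id=NULL, cat=JV) has no partner → padded with NULL.
- 4 t2 row(s) had no t1 match → kept, t1 columns NULL.

(GN, 2, PD, NULL); (JV, 1, SG, NULL); (JV, 8, DM, 8); (JV, 8, DM, 8); (JV, 8, PD, 8); (JV, 8, PD, 8); (JV, NULL, RF, NULL); (NULL, NULL, NULL, 1); (NULL, NULL, NULL, 1); (NULL, NULL, NULL, 7); (NULL, NULL, NULL, NULL)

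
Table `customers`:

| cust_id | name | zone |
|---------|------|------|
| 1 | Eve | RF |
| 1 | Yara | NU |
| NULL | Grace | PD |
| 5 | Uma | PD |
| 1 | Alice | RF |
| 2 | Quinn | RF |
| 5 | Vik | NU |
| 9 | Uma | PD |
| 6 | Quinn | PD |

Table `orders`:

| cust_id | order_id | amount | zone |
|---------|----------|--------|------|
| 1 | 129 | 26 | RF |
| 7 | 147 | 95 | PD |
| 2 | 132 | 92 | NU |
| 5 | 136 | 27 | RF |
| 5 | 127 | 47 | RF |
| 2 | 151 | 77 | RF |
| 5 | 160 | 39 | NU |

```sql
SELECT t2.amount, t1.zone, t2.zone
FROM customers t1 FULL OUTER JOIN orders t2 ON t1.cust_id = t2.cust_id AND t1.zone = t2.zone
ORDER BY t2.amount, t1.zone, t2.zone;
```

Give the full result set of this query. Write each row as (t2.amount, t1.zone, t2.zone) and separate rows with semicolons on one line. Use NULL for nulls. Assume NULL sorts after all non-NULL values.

FULL OUTER JOIN keeps every row from both sides; unmatched rows get NULL for the other side's columns.
Matching on t1.cust_id = t2.cust_id AND t1.zone = t2.zone. A NULL in a compared column never satisfies the condition.
Matched pairs: 4; unmatched t1 rows kept: 5; unmatched t2 rows kept: 4.

(26, RF, RF); (26, RF, RF); (27, NULL, RF); (39, NU, NU); (47, NULL, RF); (77, RF, RF); (92, NULL, NU); (95, NULL, PD); (NULL, NU, NULL); (NULL, PD, NULL); (NULL, PD, NULL); (NULL, PD, NULL); (NULL, PD, NULL)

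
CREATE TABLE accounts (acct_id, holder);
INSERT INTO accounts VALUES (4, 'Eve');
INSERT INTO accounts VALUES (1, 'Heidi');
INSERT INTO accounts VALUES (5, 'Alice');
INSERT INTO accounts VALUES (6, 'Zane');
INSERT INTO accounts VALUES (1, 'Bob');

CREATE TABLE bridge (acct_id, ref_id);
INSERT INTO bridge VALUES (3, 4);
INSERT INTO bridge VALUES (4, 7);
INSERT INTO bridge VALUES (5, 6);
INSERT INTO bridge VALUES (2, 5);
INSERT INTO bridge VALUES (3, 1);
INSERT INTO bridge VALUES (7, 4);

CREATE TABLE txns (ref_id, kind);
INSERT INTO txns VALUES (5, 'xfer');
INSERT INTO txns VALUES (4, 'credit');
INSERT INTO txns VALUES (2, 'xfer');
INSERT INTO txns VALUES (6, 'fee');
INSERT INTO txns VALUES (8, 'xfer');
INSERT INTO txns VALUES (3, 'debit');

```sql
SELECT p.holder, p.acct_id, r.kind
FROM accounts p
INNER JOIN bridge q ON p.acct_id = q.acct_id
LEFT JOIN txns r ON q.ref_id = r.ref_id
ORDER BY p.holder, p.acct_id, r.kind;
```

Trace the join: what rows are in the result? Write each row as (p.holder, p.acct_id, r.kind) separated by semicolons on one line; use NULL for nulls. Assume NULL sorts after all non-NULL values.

Step 1 — p INNER JOIN q on acct_id → 2 row(s).
Then LEFT JOIN `txns r` on ref_id: each of those 2 rows is kept; rows whose q.ref_id has no match in r get NULL for r's columns.

(Alice, 5, fee); (Eve, 4, NULL)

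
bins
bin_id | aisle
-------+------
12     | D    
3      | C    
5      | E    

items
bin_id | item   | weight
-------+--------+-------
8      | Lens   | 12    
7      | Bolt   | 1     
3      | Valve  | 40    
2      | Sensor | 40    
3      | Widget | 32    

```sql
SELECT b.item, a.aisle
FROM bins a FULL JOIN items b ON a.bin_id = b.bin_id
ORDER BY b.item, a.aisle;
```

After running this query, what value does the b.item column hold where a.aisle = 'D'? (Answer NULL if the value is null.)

FULL OUTER JOIN keeps every row from both sides; unmatched rows get NULL for the other side's columns.
Matching on a.bin_id = b.bin_id.
- bin_id=12: no b row matches, row kept with b columns NULL.
- bin_id=3: 2 matching b row(s), so 2 row(s) emitted.
- bin_id=5: no b row matches, row kept with b columns NULL.
- 3 b row(s) had no a match → kept, a columns NULL.

NULL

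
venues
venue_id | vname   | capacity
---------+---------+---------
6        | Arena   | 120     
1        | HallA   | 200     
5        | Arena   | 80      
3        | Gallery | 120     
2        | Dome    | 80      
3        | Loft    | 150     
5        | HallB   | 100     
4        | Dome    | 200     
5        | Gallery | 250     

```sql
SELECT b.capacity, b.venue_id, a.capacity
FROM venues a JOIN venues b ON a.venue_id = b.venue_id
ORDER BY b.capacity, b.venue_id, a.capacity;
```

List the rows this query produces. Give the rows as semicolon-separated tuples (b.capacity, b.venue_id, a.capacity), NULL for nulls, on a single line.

(80, 2, 80); (80, 5, 80); (80, 5, 100); (80, 5, 250); (100, 5, 80); (100, 5, 100); (100, 5, 250); (120, 3, 120); (120, 3, 150); (120, 6, 120); (150, 3, 120); (150, 3, 150); (200, 1, 200); (200, 4, 200); (250, 5, 80); (250, 5, 100); (250, 5, 250)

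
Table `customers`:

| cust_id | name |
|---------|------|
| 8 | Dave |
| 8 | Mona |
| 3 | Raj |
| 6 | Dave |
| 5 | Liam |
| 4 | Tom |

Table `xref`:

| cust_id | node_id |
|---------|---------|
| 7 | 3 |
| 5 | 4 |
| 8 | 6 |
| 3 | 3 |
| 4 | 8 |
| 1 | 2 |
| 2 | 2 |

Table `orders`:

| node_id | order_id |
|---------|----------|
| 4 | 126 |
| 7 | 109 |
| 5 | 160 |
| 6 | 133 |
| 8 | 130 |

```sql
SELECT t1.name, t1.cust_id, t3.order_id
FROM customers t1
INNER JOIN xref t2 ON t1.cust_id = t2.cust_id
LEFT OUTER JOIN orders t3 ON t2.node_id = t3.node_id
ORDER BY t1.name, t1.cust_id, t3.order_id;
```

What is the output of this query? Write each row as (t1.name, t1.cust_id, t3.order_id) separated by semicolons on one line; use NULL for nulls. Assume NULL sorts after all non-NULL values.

(Dave, 8, 133); (Liam, 5, 126); (Mona, 8, 133); (Raj, 3, NULL); (Tom, 4, 130)

Step 1 — t1 INNER JOIN t2 on cust_id → 5 row(s).
Then LEFT JOIN `orders t3` on node_id: each of those 5 rows is kept; rows whose t2.node_id has no match in t3 get NULL for t3's columns.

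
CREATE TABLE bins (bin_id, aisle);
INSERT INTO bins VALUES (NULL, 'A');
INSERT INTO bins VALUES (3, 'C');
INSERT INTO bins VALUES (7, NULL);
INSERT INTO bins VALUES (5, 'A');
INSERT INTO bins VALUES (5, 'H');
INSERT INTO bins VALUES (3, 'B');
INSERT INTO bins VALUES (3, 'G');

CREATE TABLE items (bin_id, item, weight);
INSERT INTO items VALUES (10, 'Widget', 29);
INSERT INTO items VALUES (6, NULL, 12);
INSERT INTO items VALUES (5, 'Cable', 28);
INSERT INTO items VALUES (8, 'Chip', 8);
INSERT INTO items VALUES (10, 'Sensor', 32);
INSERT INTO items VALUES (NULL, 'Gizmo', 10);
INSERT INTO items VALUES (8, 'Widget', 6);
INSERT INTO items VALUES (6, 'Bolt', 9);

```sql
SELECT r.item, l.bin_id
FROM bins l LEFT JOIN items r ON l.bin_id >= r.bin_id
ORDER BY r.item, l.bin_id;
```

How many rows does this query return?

LEFT JOIN keeps every row from `bins`; unmatched rows get NULL for `items`'s columns.
Matching on l.bin_id >= r.bin_id. A NULL in a compared column never satisfies the condition.
- bin_id=NULL: no r row matches, row kept with r columns NULL.
- bin_id=3: no r row matches, row kept with r columns NULL.
- bin_id=7: 3 matching r row(s), so 3 row(s) emitted.
- bin_id=5: 1 matching r row(s), so 1 row(s) emitted.
- bin_id=5: 1 matching r row(s), so 1 row(s) emitted.
- bin_id=3: no r row matches, row kept with r columns NULL.
- bin_id=3: no r row matches, row kept with r columns NULL.
Total: 5 matched + 4 padded = 9 rows.

9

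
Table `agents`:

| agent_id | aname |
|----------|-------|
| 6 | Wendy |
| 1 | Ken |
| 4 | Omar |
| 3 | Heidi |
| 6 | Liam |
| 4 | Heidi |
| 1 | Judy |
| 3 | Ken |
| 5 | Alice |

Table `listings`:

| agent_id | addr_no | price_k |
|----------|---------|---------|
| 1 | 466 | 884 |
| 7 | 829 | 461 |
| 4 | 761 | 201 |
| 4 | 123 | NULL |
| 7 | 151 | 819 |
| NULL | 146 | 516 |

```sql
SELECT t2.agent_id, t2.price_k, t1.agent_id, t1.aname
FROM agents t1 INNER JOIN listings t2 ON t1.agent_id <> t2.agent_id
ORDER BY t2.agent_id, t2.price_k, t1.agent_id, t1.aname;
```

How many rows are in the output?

39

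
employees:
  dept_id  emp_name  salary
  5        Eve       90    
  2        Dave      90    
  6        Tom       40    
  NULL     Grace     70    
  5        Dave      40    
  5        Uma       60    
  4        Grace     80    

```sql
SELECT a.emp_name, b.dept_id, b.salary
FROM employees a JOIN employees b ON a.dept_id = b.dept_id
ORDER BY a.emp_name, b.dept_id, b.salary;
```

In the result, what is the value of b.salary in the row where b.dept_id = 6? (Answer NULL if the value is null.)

INNER JOIN keeps only pairs where the ON condition holds.
Matching on a.dept_id = b.dept_id. A NULL in a compared column never satisfies the condition.
Matched pairs: 12.

40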